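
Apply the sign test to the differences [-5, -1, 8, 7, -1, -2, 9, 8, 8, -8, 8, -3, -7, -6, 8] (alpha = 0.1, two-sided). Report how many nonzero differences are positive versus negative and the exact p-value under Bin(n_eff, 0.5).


Step 1: Discard zero differences. Original n = 15; n_eff = number of nonzero differences = 15.
Nonzero differences (with sign): -5, -1, +8, +7, -1, -2, +9, +8, +8, -8, +8, -3, -7, -6, +8
Step 2: Count signs: positive = 7, negative = 8.
Step 3: Under H0: P(positive) = 0.5, so the number of positives S ~ Bin(15, 0.5).
Step 4: Two-sided exact p-value = sum of Bin(15,0.5) probabilities at or below the observed probability = 1.000000.
Step 5: alpha = 0.1. fail to reject H0.

n_eff = 15, pos = 7, neg = 8, p = 1.000000, fail to reject H0.


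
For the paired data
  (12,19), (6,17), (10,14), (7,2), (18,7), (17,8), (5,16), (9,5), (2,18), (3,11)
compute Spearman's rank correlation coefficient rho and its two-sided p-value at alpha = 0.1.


Step 1: Rank x and y separately (midranks; no ties here).
rank(x): 12->8, 6->4, 10->7, 7->5, 18->10, 17->9, 5->3, 9->6, 2->1, 3->2
rank(y): 19->10, 17->8, 14->6, 2->1, 7->3, 8->4, 16->7, 5->2, 18->9, 11->5
Step 2: d_i = R_x(i) - R_y(i); compute d_i^2.
  (8-10)^2=4, (4-8)^2=16, (7-6)^2=1, (5-1)^2=16, (10-3)^2=49, (9-4)^2=25, (3-7)^2=16, (6-2)^2=16, (1-9)^2=64, (2-5)^2=9
sum(d^2) = 216.
Step 3: rho = 1 - 6*216 / (10*(10^2 - 1)) = 1 - 1296/990 = -0.309091.
Step 4: Under H0, t = rho * sqrt((n-2)/(1-rho^2)) = -0.9193 ~ t(8).
Step 5: Two-sided p-value from the t-distribution with 8 df = 0.384841.
Step 6: alpha = 0.1. fail to reject H0.

rho = -0.3091, p = 0.384841, fail to reject H0 at alpha = 0.1.


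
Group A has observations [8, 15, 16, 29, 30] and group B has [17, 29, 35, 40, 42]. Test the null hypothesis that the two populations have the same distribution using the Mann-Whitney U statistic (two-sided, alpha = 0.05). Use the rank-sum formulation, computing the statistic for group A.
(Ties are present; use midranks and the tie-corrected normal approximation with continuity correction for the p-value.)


Step 1: Combine and sort all 10 observations; assign midranks.
sorted (value, group): (8,X), (15,X), (16,X), (17,Y), (29,X), (29,Y), (30,X), (35,Y), (40,Y), (42,Y)
ranks: 8->1, 15->2, 16->3, 17->4, 29->5.5, 29->5.5, 30->7, 35->8, 40->9, 42->10
Step 2: Rank sum for X: R1 = 1 + 2 + 3 + 5.5 + 7 = 18.5.
Step 3: U_X = R1 - n1(n1+1)/2 = 18.5 - 5*6/2 = 18.5 - 15 = 3.5.
       U_Y = n1*n2 - U_X = 25 - 3.5 = 21.5.
Step 4: Ties are present, so use the tie-corrected normal approximation (with continuity correction) for the p-value.
Step 5: p-value = 0.074913; compare to alpha = 0.05. fail to reject H0.

U_X = 3.5, p = 0.074913, fail to reject H0 at alpha = 0.05.


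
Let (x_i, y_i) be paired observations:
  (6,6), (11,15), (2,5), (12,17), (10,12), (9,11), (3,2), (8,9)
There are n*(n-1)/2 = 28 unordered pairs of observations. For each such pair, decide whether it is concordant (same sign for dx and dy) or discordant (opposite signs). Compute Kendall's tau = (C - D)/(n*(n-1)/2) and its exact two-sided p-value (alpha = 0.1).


Step 1: Enumerate the 28 unordered pairs (i,j) with i<j and classify each by sign(x_j-x_i) * sign(y_j-y_i).
  (1,2):dx=+5,dy=+9->C; (1,3):dx=-4,dy=-1->C; (1,4):dx=+6,dy=+11->C; (1,5):dx=+4,dy=+6->C
  (1,6):dx=+3,dy=+5->C; (1,7):dx=-3,dy=-4->C; (1,8):dx=+2,dy=+3->C; (2,3):dx=-9,dy=-10->C
  (2,4):dx=+1,dy=+2->C; (2,5):dx=-1,dy=-3->C; (2,6):dx=-2,dy=-4->C; (2,7):dx=-8,dy=-13->C
  (2,8):dx=-3,dy=-6->C; (3,4):dx=+10,dy=+12->C; (3,5):dx=+8,dy=+7->C; (3,6):dx=+7,dy=+6->C
  (3,7):dx=+1,dy=-3->D; (3,8):dx=+6,dy=+4->C; (4,5):dx=-2,dy=-5->C; (4,6):dx=-3,dy=-6->C
  (4,7):dx=-9,dy=-15->C; (4,8):dx=-4,dy=-8->C; (5,6):dx=-1,dy=-1->C; (5,7):dx=-7,dy=-10->C
  (5,8):dx=-2,dy=-3->C; (6,7):dx=-6,dy=-9->C; (6,8):dx=-1,dy=-2->C; (7,8):dx=+5,dy=+7->C
Step 2: C = 27, D = 1, total pairs = 28.
Step 3: tau = (C - D)/(n(n-1)/2) = (27 - 1)/28 = 0.928571.
Step 4: Exact two-sided p-value (enumerate n! = 40320 permutations of y under H0): p = 0.000397.
Step 5: alpha = 0.1. reject H0.

tau_b = 0.9286 (C=27, D=1), p = 0.000397, reject H0.


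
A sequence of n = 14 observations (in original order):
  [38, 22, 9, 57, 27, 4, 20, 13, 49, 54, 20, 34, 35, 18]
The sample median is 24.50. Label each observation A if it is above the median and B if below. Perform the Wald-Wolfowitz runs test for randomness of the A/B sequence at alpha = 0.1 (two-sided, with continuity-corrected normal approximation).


Step 1: Compute median = 24.50; label A = above, B = below.
Labels in order: ABBAABBBAABAAB  (n_A = 7, n_B = 7)
Step 2: Count runs R = 8.
Step 3: Under H0 (random ordering), E[R] = 2*n_A*n_B/(n_A+n_B) + 1 = 2*7*7/14 + 1 = 8.0000.
        Var[R] = 2*n_A*n_B*(2*n_A*n_B - n_A - n_B) / ((n_A+n_B)^2 * (n_A+n_B-1)) = 8232/2548 = 3.2308.
        SD[R] = 1.7974.
Step 4: R = E[R], so z = 0 with no continuity correction.
Step 5: Two-sided p-value via normal approximation = 2*(1 - Phi(|z|)) = 1.000000.
Step 6: alpha = 0.1. fail to reject H0.

R = 8, z = 0.0000, p = 1.000000, fail to reject H0.


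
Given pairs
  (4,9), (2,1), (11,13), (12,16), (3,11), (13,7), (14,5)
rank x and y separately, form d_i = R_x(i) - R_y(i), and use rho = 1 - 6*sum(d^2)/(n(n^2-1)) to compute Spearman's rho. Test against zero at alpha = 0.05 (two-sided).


Step 1: Rank x and y separately (midranks; no ties here).
rank(x): 4->3, 2->1, 11->4, 12->5, 3->2, 13->6, 14->7
rank(y): 9->4, 1->1, 13->6, 16->7, 11->5, 7->3, 5->2
Step 2: d_i = R_x(i) - R_y(i); compute d_i^2.
  (3-4)^2=1, (1-1)^2=0, (4-6)^2=4, (5-7)^2=4, (2-5)^2=9, (6-3)^2=9, (7-2)^2=25
sum(d^2) = 52.
Step 3: rho = 1 - 6*52 / (7*(7^2 - 1)) = 1 - 312/336 = 0.071429.
Step 4: Under H0, t = rho * sqrt((n-2)/(1-rho^2)) = 0.1601 ~ t(5).
Step 5: Two-sided p-value from the t-distribution with 5 df = 0.879048.
Step 6: alpha = 0.05. fail to reject H0.

rho = 0.0714, p = 0.879048, fail to reject H0 at alpha = 0.05.


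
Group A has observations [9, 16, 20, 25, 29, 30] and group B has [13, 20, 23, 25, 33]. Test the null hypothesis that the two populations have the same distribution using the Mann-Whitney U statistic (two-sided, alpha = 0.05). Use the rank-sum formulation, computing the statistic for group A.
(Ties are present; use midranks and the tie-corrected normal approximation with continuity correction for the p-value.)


Step 1: Combine and sort all 11 observations; assign midranks.
sorted (value, group): (9,X), (13,Y), (16,X), (20,X), (20,Y), (23,Y), (25,X), (25,Y), (29,X), (30,X), (33,Y)
ranks: 9->1, 13->2, 16->3, 20->4.5, 20->4.5, 23->6, 25->7.5, 25->7.5, 29->9, 30->10, 33->11
Step 2: Rank sum for X: R1 = 1 + 3 + 4.5 + 7.5 + 9 + 10 = 35.
Step 3: U_X = R1 - n1(n1+1)/2 = 35 - 6*7/2 = 35 - 21 = 14.
       U_Y = n1*n2 - U_X = 30 - 14 = 16.
Step 4: Ties are present, so use the tie-corrected normal approximation (with continuity correction) for the p-value.
Step 5: p-value = 0.926933; compare to alpha = 0.05. fail to reject H0.

U_X = 14, p = 0.926933, fail to reject H0 at alpha = 0.05.


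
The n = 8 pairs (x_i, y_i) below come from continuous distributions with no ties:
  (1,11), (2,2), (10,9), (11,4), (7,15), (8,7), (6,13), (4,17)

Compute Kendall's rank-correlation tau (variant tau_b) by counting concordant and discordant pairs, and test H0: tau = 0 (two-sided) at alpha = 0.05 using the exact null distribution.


Step 1: Enumerate the 28 unordered pairs (i,j) with i<j and classify each by sign(x_j-x_i) * sign(y_j-y_i).
  (1,2):dx=+1,dy=-9->D; (1,3):dx=+9,dy=-2->D; (1,4):dx=+10,dy=-7->D; (1,5):dx=+6,dy=+4->C
  (1,6):dx=+7,dy=-4->D; (1,7):dx=+5,dy=+2->C; (1,8):dx=+3,dy=+6->C; (2,3):dx=+8,dy=+7->C
  (2,4):dx=+9,dy=+2->C; (2,5):dx=+5,dy=+13->C; (2,6):dx=+6,dy=+5->C; (2,7):dx=+4,dy=+11->C
  (2,8):dx=+2,dy=+15->C; (3,4):dx=+1,dy=-5->D; (3,5):dx=-3,dy=+6->D; (3,6):dx=-2,dy=-2->C
  (3,7):dx=-4,dy=+4->D; (3,8):dx=-6,dy=+8->D; (4,5):dx=-4,dy=+11->D; (4,6):dx=-3,dy=+3->D
  (4,7):dx=-5,dy=+9->D; (4,8):dx=-7,dy=+13->D; (5,6):dx=+1,dy=-8->D; (5,7):dx=-1,dy=-2->C
  (5,8):dx=-3,dy=+2->D; (6,7):dx=-2,dy=+6->D; (6,8):dx=-4,dy=+10->D; (7,8):dx=-2,dy=+4->D
Step 2: C = 11, D = 17, total pairs = 28.
Step 3: tau = (C - D)/(n(n-1)/2) = (11 - 17)/28 = -0.214286.
Step 4: Exact two-sided p-value (enumerate n! = 40320 permutations of y under H0): p = 0.548413.
Step 5: alpha = 0.05. fail to reject H0.

tau_b = -0.2143 (C=11, D=17), p = 0.548413, fail to reject H0.


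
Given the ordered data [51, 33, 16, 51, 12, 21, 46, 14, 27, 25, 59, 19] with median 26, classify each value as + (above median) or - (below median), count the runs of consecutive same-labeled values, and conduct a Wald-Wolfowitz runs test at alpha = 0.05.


Step 1: Compute median = 26; label A = above, B = below.
Labels in order: AABABBABABAB  (n_A = 6, n_B = 6)
Step 2: Count runs R = 10.
Step 3: Under H0 (random ordering), E[R] = 2*n_A*n_B/(n_A+n_B) + 1 = 2*6*6/12 + 1 = 7.0000.
        Var[R] = 2*n_A*n_B*(2*n_A*n_B - n_A - n_B) / ((n_A+n_B)^2 * (n_A+n_B-1)) = 4320/1584 = 2.7273.
        SD[R] = 1.6514.
Step 4: Continuity-corrected z = (R - 0.5 - E[R]) / SD[R] = (10 - 0.5 - 7.0000) / 1.6514 = 1.5138.
Step 5: Two-sided p-value via normal approximation = 2*(1 - Phi(|z|)) = 0.130070.
Step 6: alpha = 0.05. fail to reject H0.

R = 10, z = 1.5138, p = 0.130070, fail to reject H0.


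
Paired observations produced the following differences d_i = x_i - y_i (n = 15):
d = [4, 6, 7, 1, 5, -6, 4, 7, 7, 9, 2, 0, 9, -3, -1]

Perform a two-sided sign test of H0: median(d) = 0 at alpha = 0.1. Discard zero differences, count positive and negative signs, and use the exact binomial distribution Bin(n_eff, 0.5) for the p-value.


Step 1: Discard zero differences. Original n = 15; n_eff = number of nonzero differences = 14.
Nonzero differences (with sign): +4, +6, +7, +1, +5, -6, +4, +7, +7, +9, +2, +9, -3, -1
Step 2: Count signs: positive = 11, negative = 3.
Step 3: Under H0: P(positive) = 0.5, so the number of positives S ~ Bin(14, 0.5).
Step 4: Two-sided exact p-value = sum of Bin(14,0.5) probabilities at or below the observed probability = 0.057373.
Step 5: alpha = 0.1. reject H0.

n_eff = 14, pos = 11, neg = 3, p = 0.057373, reject H0.


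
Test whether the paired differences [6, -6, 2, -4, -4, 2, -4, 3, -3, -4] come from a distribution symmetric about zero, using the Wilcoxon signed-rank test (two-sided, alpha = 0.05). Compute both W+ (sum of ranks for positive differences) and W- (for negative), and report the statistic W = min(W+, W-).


Step 1: Drop any zero differences (none here) and take |d_i|.
|d| = [6, 6, 2, 4, 4, 2, 4, 3, 3, 4]
Step 2: Midrank |d_i| (ties get averaged ranks).
ranks: |6|->9.5, |6|->9.5, |2|->1.5, |4|->6.5, |4|->6.5, |2|->1.5, |4|->6.5, |3|->3.5, |3|->3.5, |4|->6.5
Step 3: Attach original signs; sum ranks with positive sign and with negative sign.
W+ = 9.5 + 1.5 + 1.5 + 3.5 = 16
W- = 9.5 + 6.5 + 6.5 + 6.5 + 3.5 + 6.5 = 39
(Check: W+ + W- = 55 should equal n(n+1)/2 = 55.)
Step 4: Test statistic W = min(W+, W-) = 16.
Step 5: Ties in |d|, so use the tie-corrected normal approximation.
        E[W] = n(n+1)/4 = 10*11/4 = 27.5.
        Tie groups: |d|=2 (t=2), |d|=3 (t=2), |d|=4 (t=4), |d|=6 (t=2); sum(t^3 - t) = 78.
        Var[W] = n(n+1)(2n+1)/24 - sum(t^3-t)/48 = 2310/24 - 78/48 = 94.625.
        z = (W - E[W]) / sqrt(Var[W]) = (16 - 27.5) / 9.7275 = -1.1822.
        Two-sided p = 2*Phi(z) = 0.237122.
Step 6: alpha = 0.05. fail to reject H0.

W+ = 16, W- = 39, W = min = 16, p = 0.237122, fail to reject H0.


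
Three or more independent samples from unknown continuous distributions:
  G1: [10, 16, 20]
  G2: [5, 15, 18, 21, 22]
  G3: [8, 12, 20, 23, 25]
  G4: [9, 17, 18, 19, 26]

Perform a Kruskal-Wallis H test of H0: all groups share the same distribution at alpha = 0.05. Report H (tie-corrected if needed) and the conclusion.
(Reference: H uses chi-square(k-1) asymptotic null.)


Step 1: Combine all N = 18 observations and assign midranks.
sorted (value, group, rank): (5,G2,1), (8,G3,2), (9,G4,3), (10,G1,4), (12,G3,5), (15,G2,6), (16,G1,7), (17,G4,8), (18,G2,9.5), (18,G4,9.5), (19,G4,11), (20,G1,12.5), (20,G3,12.5), (21,G2,14), (22,G2,15), (23,G3,16), (25,G3,17), (26,G4,18)
Step 2: Sum ranks within each group.
R_1 = 23.5 (n_1 = 3)
R_2 = 45.5 (n_2 = 5)
R_3 = 52.5 (n_3 = 5)
R_4 = 49.5 (n_4 = 5)
Step 3: H = 12/(N(N+1)) * sum(R_i^2/n_i) - 3(N+1)
     = 12/(18*19) * (23.5^2/3 + 45.5^2/5 + 52.5^2/5 + 49.5^2/5) - 3*19
     = 0.035088 * 1639.43 - 57
     = 0.523977.
Step 4: Ties present; correction factor C = 1 - 12/(18^3 - 18) = 0.997936. Corrected H = 0.523977 / 0.997936 = 0.525060.
Step 5: Under H0, H ~ chi^2(3); p-value = 0.913352.
Step 6: alpha = 0.05. fail to reject H0.

H = 0.5251, df = 3, p = 0.913352, fail to reject H0.


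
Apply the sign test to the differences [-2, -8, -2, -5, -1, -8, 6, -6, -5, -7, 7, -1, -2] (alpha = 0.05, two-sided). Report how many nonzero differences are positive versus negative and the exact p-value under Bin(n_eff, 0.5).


Step 1: Discard zero differences. Original n = 13; n_eff = number of nonzero differences = 13.
Nonzero differences (with sign): -2, -8, -2, -5, -1, -8, +6, -6, -5, -7, +7, -1, -2
Step 2: Count signs: positive = 2, negative = 11.
Step 3: Under H0: P(positive) = 0.5, so the number of positives S ~ Bin(13, 0.5).
Step 4: Two-sided exact p-value = sum of Bin(13,0.5) probabilities at or below the observed probability = 0.022461.
Step 5: alpha = 0.05. reject H0.

n_eff = 13, pos = 2, neg = 11, p = 0.022461, reject H0.


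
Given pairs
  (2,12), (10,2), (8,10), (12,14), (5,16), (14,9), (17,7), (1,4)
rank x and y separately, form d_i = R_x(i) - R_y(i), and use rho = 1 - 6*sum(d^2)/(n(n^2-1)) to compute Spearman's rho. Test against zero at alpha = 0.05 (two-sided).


Step 1: Rank x and y separately (midranks; no ties here).
rank(x): 2->2, 10->5, 8->4, 12->6, 5->3, 14->7, 17->8, 1->1
rank(y): 12->6, 2->1, 10->5, 14->7, 16->8, 9->4, 7->3, 4->2
Step 2: d_i = R_x(i) - R_y(i); compute d_i^2.
  (2-6)^2=16, (5-1)^2=16, (4-5)^2=1, (6-7)^2=1, (3-8)^2=25, (7-4)^2=9, (8-3)^2=25, (1-2)^2=1
sum(d^2) = 94.
Step 3: rho = 1 - 6*94 / (8*(8^2 - 1)) = 1 - 564/504 = -0.119048.
Step 4: Under H0, t = rho * sqrt((n-2)/(1-rho^2)) = -0.2937 ~ t(6).
Step 5: Two-sided p-value from the t-distribution with 6 df = 0.778886.
Step 6: alpha = 0.05. fail to reject H0.

rho = -0.1190, p = 0.778886, fail to reject H0 at alpha = 0.05.


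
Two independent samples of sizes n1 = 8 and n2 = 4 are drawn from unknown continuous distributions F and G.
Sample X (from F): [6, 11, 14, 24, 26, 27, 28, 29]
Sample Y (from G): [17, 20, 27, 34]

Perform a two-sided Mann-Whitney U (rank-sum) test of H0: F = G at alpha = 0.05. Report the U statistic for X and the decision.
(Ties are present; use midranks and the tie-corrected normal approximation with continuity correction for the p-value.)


Step 1: Combine and sort all 12 observations; assign midranks.
sorted (value, group): (6,X), (11,X), (14,X), (17,Y), (20,Y), (24,X), (26,X), (27,X), (27,Y), (28,X), (29,X), (34,Y)
ranks: 6->1, 11->2, 14->3, 17->4, 20->5, 24->6, 26->7, 27->8.5, 27->8.5, 28->10, 29->11, 34->12
Step 2: Rank sum for X: R1 = 1 + 2 + 3 + 6 + 7 + 8.5 + 10 + 11 = 48.5.
Step 3: U_X = R1 - n1(n1+1)/2 = 48.5 - 8*9/2 = 48.5 - 36 = 12.5.
       U_Y = n1*n2 - U_X = 32 - 12.5 = 19.5.
Step 4: Ties are present, so use the tie-corrected normal approximation (with continuity correction) for the p-value.
Step 5: p-value = 0.609759; compare to alpha = 0.05. fail to reject H0.

U_X = 12.5, p = 0.609759, fail to reject H0 at alpha = 0.05.


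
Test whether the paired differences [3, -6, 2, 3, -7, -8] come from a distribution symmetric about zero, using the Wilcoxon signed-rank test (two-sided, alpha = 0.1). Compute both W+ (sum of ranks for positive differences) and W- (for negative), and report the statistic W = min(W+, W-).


Step 1: Drop any zero differences (none here) and take |d_i|.
|d| = [3, 6, 2, 3, 7, 8]
Step 2: Midrank |d_i| (ties get averaged ranks).
ranks: |3|->2.5, |6|->4, |2|->1, |3|->2.5, |7|->5, |8|->6
Step 3: Attach original signs; sum ranks with positive sign and with negative sign.
W+ = 2.5 + 1 + 2.5 = 6
W- = 4 + 5 + 6 = 15
(Check: W+ + W- = 21 should equal n(n+1)/2 = 21.)
Step 4: Test statistic W = min(W+, W-) = 6.
Step 5: Ties in |d|, so use the tie-corrected normal approximation.
        E[W] = n(n+1)/4 = 6*7/4 = 10.5.
        Tie groups: |d|=3 (t=2); sum(t^3 - t) = 6.
        Var[W] = n(n+1)(2n+1)/24 - sum(t^3-t)/48 = 546/24 - 6/48 = 22.625.
        z = (W - E[W]) / sqrt(Var[W]) = (6 - 10.5) / 4.7566 = -0.9461.
        Two-sided p = 2*Phi(z) = 0.344118.
Step 6: alpha = 0.1. fail to reject H0.

W+ = 6, W- = 15, W = min = 6, p = 0.344118, fail to reject H0.


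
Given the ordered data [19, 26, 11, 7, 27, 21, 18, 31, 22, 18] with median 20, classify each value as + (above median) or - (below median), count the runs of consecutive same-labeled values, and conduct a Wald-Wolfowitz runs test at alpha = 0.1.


Step 1: Compute median = 20; label A = above, B = below.
Labels in order: BABBAABAAB  (n_A = 5, n_B = 5)
Step 2: Count runs R = 7.
Step 3: Under H0 (random ordering), E[R] = 2*n_A*n_B/(n_A+n_B) + 1 = 2*5*5/10 + 1 = 6.0000.
        Var[R] = 2*n_A*n_B*(2*n_A*n_B - n_A - n_B) / ((n_A+n_B)^2 * (n_A+n_B-1)) = 2000/900 = 2.2222.
        SD[R] = 1.4907.
Step 4: Continuity-corrected z = (R - 0.5 - E[R]) / SD[R] = (7 - 0.5 - 6.0000) / 1.4907 = 0.3354.
Step 5: Two-sided p-value via normal approximation = 2*(1 - Phi(|z|)) = 0.737316.
Step 6: alpha = 0.1. fail to reject H0.

R = 7, z = 0.3354, p = 0.737316, fail to reject H0.


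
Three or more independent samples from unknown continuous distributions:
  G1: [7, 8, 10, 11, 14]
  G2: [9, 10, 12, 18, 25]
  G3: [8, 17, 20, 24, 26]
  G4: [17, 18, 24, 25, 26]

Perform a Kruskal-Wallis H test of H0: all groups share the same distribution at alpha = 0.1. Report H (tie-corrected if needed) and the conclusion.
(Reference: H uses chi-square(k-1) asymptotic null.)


Step 1: Combine all N = 20 observations and assign midranks.
sorted (value, group, rank): (7,G1,1), (8,G1,2.5), (8,G3,2.5), (9,G2,4), (10,G1,5.5), (10,G2,5.5), (11,G1,7), (12,G2,8), (14,G1,9), (17,G3,10.5), (17,G4,10.5), (18,G2,12.5), (18,G4,12.5), (20,G3,14), (24,G3,15.5), (24,G4,15.5), (25,G2,17.5), (25,G4,17.5), (26,G3,19.5), (26,G4,19.5)
Step 2: Sum ranks within each group.
R_1 = 25 (n_1 = 5)
R_2 = 47.5 (n_2 = 5)
R_3 = 62 (n_3 = 5)
R_4 = 75.5 (n_4 = 5)
Step 3: H = 12/(N(N+1)) * sum(R_i^2/n_i) - 3(N+1)
     = 12/(20*21) * (25^2/5 + 47.5^2/5 + 62^2/5 + 75.5^2/5) - 3*21
     = 0.028571 * 2485.1 - 63
     = 8.002857.
Step 4: Ties present; correction factor C = 1 - 42/(20^3 - 20) = 0.994737. Corrected H = 8.002857 / 0.994737 = 8.045200.
Step 5: Under H0, H ~ chi^2(3); p-value = 0.045087.
Step 6: alpha = 0.1. reject H0.

H = 8.0452, df = 3, p = 0.045087, reject H0.


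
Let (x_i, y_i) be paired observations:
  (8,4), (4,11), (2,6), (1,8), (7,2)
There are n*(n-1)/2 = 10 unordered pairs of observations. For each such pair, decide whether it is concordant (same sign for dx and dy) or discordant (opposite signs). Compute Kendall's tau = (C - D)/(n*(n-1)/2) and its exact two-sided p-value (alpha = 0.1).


Step 1: Enumerate the 10 unordered pairs (i,j) with i<j and classify each by sign(x_j-x_i) * sign(y_j-y_i).
  (1,2):dx=-4,dy=+7->D; (1,3):dx=-6,dy=+2->D; (1,4):dx=-7,dy=+4->D; (1,5):dx=-1,dy=-2->C
  (2,3):dx=-2,dy=-5->C; (2,4):dx=-3,dy=-3->C; (2,5):dx=+3,dy=-9->D; (3,4):dx=-1,dy=+2->D
  (3,5):dx=+5,dy=-4->D; (4,5):dx=+6,dy=-6->D
Step 2: C = 3, D = 7, total pairs = 10.
Step 3: tau = (C - D)/(n(n-1)/2) = (3 - 7)/10 = -0.400000.
Step 4: Exact two-sided p-value (enumerate n! = 120 permutations of y under H0): p = 0.483333.
Step 5: alpha = 0.1. fail to reject H0.

tau_b = -0.4000 (C=3, D=7), p = 0.483333, fail to reject H0.


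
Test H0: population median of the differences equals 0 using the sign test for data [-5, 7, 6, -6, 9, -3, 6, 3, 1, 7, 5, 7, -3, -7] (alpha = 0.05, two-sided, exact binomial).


Step 1: Discard zero differences. Original n = 14; n_eff = number of nonzero differences = 14.
Nonzero differences (with sign): -5, +7, +6, -6, +9, -3, +6, +3, +1, +7, +5, +7, -3, -7
Step 2: Count signs: positive = 9, negative = 5.
Step 3: Under H0: P(positive) = 0.5, so the number of positives S ~ Bin(14, 0.5).
Step 4: Two-sided exact p-value = sum of Bin(14,0.5) probabilities at or below the observed probability = 0.423950.
Step 5: alpha = 0.05. fail to reject H0.

n_eff = 14, pos = 9, neg = 5, p = 0.423950, fail to reject H0.


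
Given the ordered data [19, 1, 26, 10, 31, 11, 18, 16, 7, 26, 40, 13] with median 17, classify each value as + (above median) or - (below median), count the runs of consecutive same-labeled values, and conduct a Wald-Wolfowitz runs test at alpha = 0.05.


Step 1: Compute median = 17; label A = above, B = below.
Labels in order: ABABABABBAAB  (n_A = 6, n_B = 6)
Step 2: Count runs R = 10.
Step 3: Under H0 (random ordering), E[R] = 2*n_A*n_B/(n_A+n_B) + 1 = 2*6*6/12 + 1 = 7.0000.
        Var[R] = 2*n_A*n_B*(2*n_A*n_B - n_A - n_B) / ((n_A+n_B)^2 * (n_A+n_B-1)) = 4320/1584 = 2.7273.
        SD[R] = 1.6514.
Step 4: Continuity-corrected z = (R - 0.5 - E[R]) / SD[R] = (10 - 0.5 - 7.0000) / 1.6514 = 1.5138.
Step 5: Two-sided p-value via normal approximation = 2*(1 - Phi(|z|)) = 0.130070.
Step 6: alpha = 0.05. fail to reject H0.

R = 10, z = 1.5138, p = 0.130070, fail to reject H0.


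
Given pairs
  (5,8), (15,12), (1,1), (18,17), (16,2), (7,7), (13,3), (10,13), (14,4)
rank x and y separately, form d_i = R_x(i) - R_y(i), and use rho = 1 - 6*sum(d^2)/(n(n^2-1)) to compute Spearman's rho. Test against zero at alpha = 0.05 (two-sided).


Step 1: Rank x and y separately (midranks; no ties here).
rank(x): 5->2, 15->7, 1->1, 18->9, 16->8, 7->3, 13->5, 10->4, 14->6
rank(y): 8->6, 12->7, 1->1, 17->9, 2->2, 7->5, 3->3, 13->8, 4->4
Step 2: d_i = R_x(i) - R_y(i); compute d_i^2.
  (2-6)^2=16, (7-7)^2=0, (1-1)^2=0, (9-9)^2=0, (8-2)^2=36, (3-5)^2=4, (5-3)^2=4, (4-8)^2=16, (6-4)^2=4
sum(d^2) = 80.
Step 3: rho = 1 - 6*80 / (9*(9^2 - 1)) = 1 - 480/720 = 0.333333.
Step 4: Under H0, t = rho * sqrt((n-2)/(1-rho^2)) = 0.9354 ~ t(7).
Step 5: Two-sided p-value from the t-distribution with 7 df = 0.380713.
Step 6: alpha = 0.05. fail to reject H0.

rho = 0.3333, p = 0.380713, fail to reject H0 at alpha = 0.05.


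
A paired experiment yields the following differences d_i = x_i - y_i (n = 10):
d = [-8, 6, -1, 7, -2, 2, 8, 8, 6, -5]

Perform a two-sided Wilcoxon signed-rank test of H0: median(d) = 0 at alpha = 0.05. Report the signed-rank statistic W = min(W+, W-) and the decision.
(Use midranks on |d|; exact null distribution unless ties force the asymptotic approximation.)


Step 1: Drop any zero differences (none here) and take |d_i|.
|d| = [8, 6, 1, 7, 2, 2, 8, 8, 6, 5]
Step 2: Midrank |d_i| (ties get averaged ranks).
ranks: |8|->9, |6|->5.5, |1|->1, |7|->7, |2|->2.5, |2|->2.5, |8|->9, |8|->9, |6|->5.5, |5|->4
Step 3: Attach original signs; sum ranks with positive sign and with negative sign.
W+ = 5.5 + 7 + 2.5 + 9 + 9 + 5.5 = 38.5
W- = 9 + 1 + 2.5 + 4 = 16.5
(Check: W+ + W- = 55 should equal n(n+1)/2 = 55.)
Step 4: Test statistic W = min(W+, W-) = 16.5.
Step 5: Ties in |d|, so use the tie-corrected normal approximation.
        E[W] = n(n+1)/4 = 10*11/4 = 27.5.
        Tie groups: |d|=2 (t=2), |d|=6 (t=2), |d|=8 (t=3); sum(t^3 - t) = 36.
        Var[W] = n(n+1)(2n+1)/24 - sum(t^3-t)/48 = 2310/24 - 36/48 = 95.5.
        z = (W - E[W]) / sqrt(Var[W]) = (16.5 - 27.5) / 9.7724 = -1.1256.
        Two-sided p = 2*Phi(z) = 0.260327.
Step 6: alpha = 0.05. fail to reject H0.

W+ = 38.5, W- = 16.5, W = min = 16.5, p = 0.260327, fail to reject H0.


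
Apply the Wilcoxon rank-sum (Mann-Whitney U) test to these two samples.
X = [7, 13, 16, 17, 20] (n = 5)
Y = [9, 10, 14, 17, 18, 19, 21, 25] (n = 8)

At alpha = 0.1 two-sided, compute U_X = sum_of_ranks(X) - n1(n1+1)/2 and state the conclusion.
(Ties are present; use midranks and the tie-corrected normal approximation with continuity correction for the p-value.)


Step 1: Combine and sort all 13 observations; assign midranks.
sorted (value, group): (7,X), (9,Y), (10,Y), (13,X), (14,Y), (16,X), (17,X), (17,Y), (18,Y), (19,Y), (20,X), (21,Y), (25,Y)
ranks: 7->1, 9->2, 10->3, 13->4, 14->5, 16->6, 17->7.5, 17->7.5, 18->9, 19->10, 20->11, 21->12, 25->13
Step 2: Rank sum for X: R1 = 1 + 4 + 6 + 7.5 + 11 = 29.5.
Step 3: U_X = R1 - n1(n1+1)/2 = 29.5 - 5*6/2 = 29.5 - 15 = 14.5.
       U_Y = n1*n2 - U_X = 40 - 14.5 = 25.5.
Step 4: Ties are present, so use the tie-corrected normal approximation (with continuity correction) for the p-value.
Step 5: p-value = 0.463600; compare to alpha = 0.1. fail to reject H0.

U_X = 14.5, p = 0.463600, fail to reject H0 at alpha = 0.1.


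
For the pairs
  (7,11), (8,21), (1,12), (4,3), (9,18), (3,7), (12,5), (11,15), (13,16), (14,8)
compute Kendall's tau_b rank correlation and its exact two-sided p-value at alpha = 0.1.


Step 1: Enumerate the 45 unordered pairs (i,j) with i<j and classify each by sign(x_j-x_i) * sign(y_j-y_i).
  (1,2):dx=+1,dy=+10->C; (1,3):dx=-6,dy=+1->D; (1,4):dx=-3,dy=-8->C; (1,5):dx=+2,dy=+7->C
  (1,6):dx=-4,dy=-4->C; (1,7):dx=+5,dy=-6->D; (1,8):dx=+4,dy=+4->C; (1,9):dx=+6,dy=+5->C
  (1,10):dx=+7,dy=-3->D; (2,3):dx=-7,dy=-9->C; (2,4):dx=-4,dy=-18->C; (2,5):dx=+1,dy=-3->D
  (2,6):dx=-5,dy=-14->C; (2,7):dx=+4,dy=-16->D; (2,8):dx=+3,dy=-6->D; (2,9):dx=+5,dy=-5->D
  (2,10):dx=+6,dy=-13->D; (3,4):dx=+3,dy=-9->D; (3,5):dx=+8,dy=+6->C; (3,6):dx=+2,dy=-5->D
  (3,7):dx=+11,dy=-7->D; (3,8):dx=+10,dy=+3->C; (3,9):dx=+12,dy=+4->C; (3,10):dx=+13,dy=-4->D
  (4,5):dx=+5,dy=+15->C; (4,6):dx=-1,dy=+4->D; (4,7):dx=+8,dy=+2->C; (4,8):dx=+7,dy=+12->C
  (4,9):dx=+9,dy=+13->C; (4,10):dx=+10,dy=+5->C; (5,6):dx=-6,dy=-11->C; (5,7):dx=+3,dy=-13->D
  (5,8):dx=+2,dy=-3->D; (5,9):dx=+4,dy=-2->D; (5,10):dx=+5,dy=-10->D; (6,7):dx=+9,dy=-2->D
  (6,8):dx=+8,dy=+8->C; (6,9):dx=+10,dy=+9->C; (6,10):dx=+11,dy=+1->C; (7,8):dx=-1,dy=+10->D
  (7,9):dx=+1,dy=+11->C; (7,10):dx=+2,dy=+3->C; (8,9):dx=+2,dy=+1->C; (8,10):dx=+3,dy=-7->D
  (9,10):dx=+1,dy=-8->D
Step 2: C = 24, D = 21, total pairs = 45.
Step 3: tau = (C - D)/(n(n-1)/2) = (24 - 21)/45 = 0.066667.
Step 4: Exact two-sided p-value (enumerate n! = 3628800 permutations of y under H0): p = 0.861801.
Step 5: alpha = 0.1. fail to reject H0.

tau_b = 0.0667 (C=24, D=21), p = 0.861801, fail to reject H0.


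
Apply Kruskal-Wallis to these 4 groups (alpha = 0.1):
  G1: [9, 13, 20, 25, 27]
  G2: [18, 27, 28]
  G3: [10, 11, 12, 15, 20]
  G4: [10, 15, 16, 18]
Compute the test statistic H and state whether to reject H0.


Step 1: Combine all N = 17 observations and assign midranks.
sorted (value, group, rank): (9,G1,1), (10,G3,2.5), (10,G4,2.5), (11,G3,4), (12,G3,5), (13,G1,6), (15,G3,7.5), (15,G4,7.5), (16,G4,9), (18,G2,10.5), (18,G4,10.5), (20,G1,12.5), (20,G3,12.5), (25,G1,14), (27,G1,15.5), (27,G2,15.5), (28,G2,17)
Step 2: Sum ranks within each group.
R_1 = 49 (n_1 = 5)
R_2 = 43 (n_2 = 3)
R_3 = 31.5 (n_3 = 5)
R_4 = 29.5 (n_4 = 4)
Step 3: H = 12/(N(N+1)) * sum(R_i^2/n_i) - 3(N+1)
     = 12/(17*18) * (49^2/5 + 43^2/3 + 31.5^2/5 + 29.5^2/4) - 3*18
     = 0.039216 * 1512.55 - 54
     = 5.315523.
Step 4: Ties present; correction factor C = 1 - 30/(17^3 - 17) = 0.993873. Corrected H = 5.315523 / 0.993873 = 5.348294.
Step 5: Under H0, H ~ chi^2(3); p-value = 0.147999.
Step 6: alpha = 0.1. fail to reject H0.

H = 5.3483, df = 3, p = 0.147999, fail to reject H0.


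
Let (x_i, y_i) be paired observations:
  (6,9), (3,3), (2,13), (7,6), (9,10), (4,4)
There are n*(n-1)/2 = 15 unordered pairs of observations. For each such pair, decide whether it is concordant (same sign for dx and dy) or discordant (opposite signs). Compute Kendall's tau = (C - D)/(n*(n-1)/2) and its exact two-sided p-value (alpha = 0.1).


Step 1: Enumerate the 15 unordered pairs (i,j) with i<j and classify each by sign(x_j-x_i) * sign(y_j-y_i).
  (1,2):dx=-3,dy=-6->C; (1,3):dx=-4,dy=+4->D; (1,4):dx=+1,dy=-3->D; (1,5):dx=+3,dy=+1->C
  (1,6):dx=-2,dy=-5->C; (2,3):dx=-1,dy=+10->D; (2,4):dx=+4,dy=+3->C; (2,5):dx=+6,dy=+7->C
  (2,6):dx=+1,dy=+1->C; (3,4):dx=+5,dy=-7->D; (3,5):dx=+7,dy=-3->D; (3,6):dx=+2,dy=-9->D
  (4,5):dx=+2,dy=+4->C; (4,6):dx=-3,dy=-2->C; (5,6):dx=-5,dy=-6->C
Step 2: C = 9, D = 6, total pairs = 15.
Step 3: tau = (C - D)/(n(n-1)/2) = (9 - 6)/15 = 0.200000.
Step 4: Exact two-sided p-value (enumerate n! = 720 permutations of y under H0): p = 0.719444.
Step 5: alpha = 0.1. fail to reject H0.

tau_b = 0.2000 (C=9, D=6), p = 0.719444, fail to reject H0.


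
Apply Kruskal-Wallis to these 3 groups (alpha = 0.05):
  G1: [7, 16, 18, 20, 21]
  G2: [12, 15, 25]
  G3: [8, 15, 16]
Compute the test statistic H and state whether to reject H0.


Step 1: Combine all N = 11 observations and assign midranks.
sorted (value, group, rank): (7,G1,1), (8,G3,2), (12,G2,3), (15,G2,4.5), (15,G3,4.5), (16,G1,6.5), (16,G3,6.5), (18,G1,8), (20,G1,9), (21,G1,10), (25,G2,11)
Step 2: Sum ranks within each group.
R_1 = 34.5 (n_1 = 5)
R_2 = 18.5 (n_2 = 3)
R_3 = 13 (n_3 = 3)
Step 3: H = 12/(N(N+1)) * sum(R_i^2/n_i) - 3(N+1)
     = 12/(11*12) * (34.5^2/5 + 18.5^2/3 + 13^2/3) - 3*12
     = 0.090909 * 408.467 - 36
     = 1.133333.
Step 4: Ties present; correction factor C = 1 - 12/(11^3 - 11) = 0.990909. Corrected H = 1.133333 / 0.990909 = 1.143731.
Step 5: Under H0, H ~ chi^2(2); p-value = 0.564471.
Step 6: alpha = 0.05. fail to reject H0.

H = 1.1437, df = 2, p = 0.564471, fail to reject H0.


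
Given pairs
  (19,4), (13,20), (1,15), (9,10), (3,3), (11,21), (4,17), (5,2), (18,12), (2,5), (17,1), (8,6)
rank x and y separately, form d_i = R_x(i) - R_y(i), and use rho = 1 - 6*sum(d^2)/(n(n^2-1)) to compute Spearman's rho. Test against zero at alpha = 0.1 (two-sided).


Step 1: Rank x and y separately (midranks; no ties here).
rank(x): 19->12, 13->9, 1->1, 9->7, 3->3, 11->8, 4->4, 5->5, 18->11, 2->2, 17->10, 8->6
rank(y): 4->4, 20->11, 15->9, 10->7, 3->3, 21->12, 17->10, 2->2, 12->8, 5->5, 1->1, 6->6
Step 2: d_i = R_x(i) - R_y(i); compute d_i^2.
  (12-4)^2=64, (9-11)^2=4, (1-9)^2=64, (7-7)^2=0, (3-3)^2=0, (8-12)^2=16, (4-10)^2=36, (5-2)^2=9, (11-8)^2=9, (2-5)^2=9, (10-1)^2=81, (6-6)^2=0
sum(d^2) = 292.
Step 3: rho = 1 - 6*292 / (12*(12^2 - 1)) = 1 - 1752/1716 = -0.020979.
Step 4: Under H0, t = rho * sqrt((n-2)/(1-rho^2)) = -0.0664 ~ t(10).
Step 5: Two-sided p-value from the t-distribution with 10 df = 0.948402.
Step 6: alpha = 0.1. fail to reject H0.

rho = -0.0210, p = 0.948402, fail to reject H0 at alpha = 0.1.


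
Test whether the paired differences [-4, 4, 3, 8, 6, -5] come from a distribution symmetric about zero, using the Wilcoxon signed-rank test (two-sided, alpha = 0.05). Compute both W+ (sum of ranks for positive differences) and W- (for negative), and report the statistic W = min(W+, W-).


Step 1: Drop any zero differences (none here) and take |d_i|.
|d| = [4, 4, 3, 8, 6, 5]
Step 2: Midrank |d_i| (ties get averaged ranks).
ranks: |4|->2.5, |4|->2.5, |3|->1, |8|->6, |6|->5, |5|->4
Step 3: Attach original signs; sum ranks with positive sign and with negative sign.
W+ = 2.5 + 1 + 6 + 5 = 14.5
W- = 2.5 + 4 = 6.5
(Check: W+ + W- = 21 should equal n(n+1)/2 = 21.)
Step 4: Test statistic W = min(W+, W-) = 6.5.
Step 5: Ties in |d|, so use the tie-corrected normal approximation.
        E[W] = n(n+1)/4 = 6*7/4 = 10.5.
        Tie groups: |d|=4 (t=2); sum(t^3 - t) = 6.
        Var[W] = n(n+1)(2n+1)/24 - sum(t^3-t)/48 = 546/24 - 6/48 = 22.625.
        z = (W - E[W]) / sqrt(Var[W]) = (6.5 - 10.5) / 4.7566 = -0.8409.
        Two-sided p = 2*Phi(z) = 0.400381.
Step 6: alpha = 0.05. fail to reject H0.

W+ = 14.5, W- = 6.5, W = min = 6.5, p = 0.400381, fail to reject H0.


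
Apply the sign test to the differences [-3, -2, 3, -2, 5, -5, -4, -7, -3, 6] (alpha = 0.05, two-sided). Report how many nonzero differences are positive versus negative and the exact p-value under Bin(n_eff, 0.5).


Step 1: Discard zero differences. Original n = 10; n_eff = number of nonzero differences = 10.
Nonzero differences (with sign): -3, -2, +3, -2, +5, -5, -4, -7, -3, +6
Step 2: Count signs: positive = 3, negative = 7.
Step 3: Under H0: P(positive) = 0.5, so the number of positives S ~ Bin(10, 0.5).
Step 4: Two-sided exact p-value = sum of Bin(10,0.5) probabilities at or below the observed probability = 0.343750.
Step 5: alpha = 0.05. fail to reject H0.

n_eff = 10, pos = 3, neg = 7, p = 0.343750, fail to reject H0.


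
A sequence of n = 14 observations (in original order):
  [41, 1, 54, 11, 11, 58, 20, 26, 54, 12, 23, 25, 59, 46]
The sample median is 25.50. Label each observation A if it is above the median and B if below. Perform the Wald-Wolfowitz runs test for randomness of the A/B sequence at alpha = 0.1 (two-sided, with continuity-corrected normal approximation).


Step 1: Compute median = 25.50; label A = above, B = below.
Labels in order: ABABBABAABBBAA  (n_A = 7, n_B = 7)
Step 2: Count runs R = 9.
Step 3: Under H0 (random ordering), E[R] = 2*n_A*n_B/(n_A+n_B) + 1 = 2*7*7/14 + 1 = 8.0000.
        Var[R] = 2*n_A*n_B*(2*n_A*n_B - n_A - n_B) / ((n_A+n_B)^2 * (n_A+n_B-1)) = 8232/2548 = 3.2308.
        SD[R] = 1.7974.
Step 4: Continuity-corrected z = (R - 0.5 - E[R]) / SD[R] = (9 - 0.5 - 8.0000) / 1.7974 = 0.2782.
Step 5: Two-sided p-value via normal approximation = 2*(1 - Phi(|z|)) = 0.780879.
Step 6: alpha = 0.1. fail to reject H0.

R = 9, z = 0.2782, p = 0.780879, fail to reject H0.


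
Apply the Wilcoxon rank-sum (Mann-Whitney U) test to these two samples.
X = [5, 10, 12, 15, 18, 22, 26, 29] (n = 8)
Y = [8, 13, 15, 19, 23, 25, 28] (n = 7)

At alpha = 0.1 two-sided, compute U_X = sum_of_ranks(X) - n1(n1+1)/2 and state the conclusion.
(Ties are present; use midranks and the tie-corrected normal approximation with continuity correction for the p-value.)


Step 1: Combine and sort all 15 observations; assign midranks.
sorted (value, group): (5,X), (8,Y), (10,X), (12,X), (13,Y), (15,X), (15,Y), (18,X), (19,Y), (22,X), (23,Y), (25,Y), (26,X), (28,Y), (29,X)
ranks: 5->1, 8->2, 10->3, 12->4, 13->5, 15->6.5, 15->6.5, 18->8, 19->9, 22->10, 23->11, 25->12, 26->13, 28->14, 29->15
Step 2: Rank sum for X: R1 = 1 + 3 + 4 + 6.5 + 8 + 10 + 13 + 15 = 60.5.
Step 3: U_X = R1 - n1(n1+1)/2 = 60.5 - 8*9/2 = 60.5 - 36 = 24.5.
       U_Y = n1*n2 - U_X = 56 - 24.5 = 31.5.
Step 4: Ties are present, so use the tie-corrected normal approximation (with continuity correction) for the p-value.
Step 5: p-value = 0.728221; compare to alpha = 0.1. fail to reject H0.

U_X = 24.5, p = 0.728221, fail to reject H0 at alpha = 0.1.


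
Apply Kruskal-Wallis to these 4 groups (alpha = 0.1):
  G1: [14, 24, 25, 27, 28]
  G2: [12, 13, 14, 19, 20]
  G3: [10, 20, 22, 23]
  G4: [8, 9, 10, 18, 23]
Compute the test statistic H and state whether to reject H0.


Step 1: Combine all N = 19 observations and assign midranks.
sorted (value, group, rank): (8,G4,1), (9,G4,2), (10,G3,3.5), (10,G4,3.5), (12,G2,5), (13,G2,6), (14,G1,7.5), (14,G2,7.5), (18,G4,9), (19,G2,10), (20,G2,11.5), (20,G3,11.5), (22,G3,13), (23,G3,14.5), (23,G4,14.5), (24,G1,16), (25,G1,17), (27,G1,18), (28,G1,19)
Step 2: Sum ranks within each group.
R_1 = 77.5 (n_1 = 5)
R_2 = 40 (n_2 = 5)
R_3 = 42.5 (n_3 = 4)
R_4 = 30 (n_4 = 5)
Step 3: H = 12/(N(N+1)) * sum(R_i^2/n_i) - 3(N+1)
     = 12/(19*20) * (77.5^2/5 + 40^2/5 + 42.5^2/4 + 30^2/5) - 3*20
     = 0.031579 * 2152.81 - 60
     = 7.983553.
Step 4: Ties present; correction factor C = 1 - 24/(19^3 - 19) = 0.996491. Corrected H = 7.983553 / 0.996491 = 8.011664.
Step 5: Under H0, H ~ chi^2(3); p-value = 0.045771.
Step 6: alpha = 0.1. reject H0.

H = 8.0117, df = 3, p = 0.045771, reject H0.


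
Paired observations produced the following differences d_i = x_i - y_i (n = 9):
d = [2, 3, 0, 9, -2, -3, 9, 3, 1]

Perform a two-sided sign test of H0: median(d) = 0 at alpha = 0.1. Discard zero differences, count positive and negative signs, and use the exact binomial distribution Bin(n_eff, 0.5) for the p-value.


Step 1: Discard zero differences. Original n = 9; n_eff = number of nonzero differences = 8.
Nonzero differences (with sign): +2, +3, +9, -2, -3, +9, +3, +1
Step 2: Count signs: positive = 6, negative = 2.
Step 3: Under H0: P(positive) = 0.5, so the number of positives S ~ Bin(8, 0.5).
Step 4: Two-sided exact p-value = sum of Bin(8,0.5) probabilities at or below the observed probability = 0.289062.
Step 5: alpha = 0.1. fail to reject H0.

n_eff = 8, pos = 6, neg = 2, p = 0.289062, fail to reject H0.


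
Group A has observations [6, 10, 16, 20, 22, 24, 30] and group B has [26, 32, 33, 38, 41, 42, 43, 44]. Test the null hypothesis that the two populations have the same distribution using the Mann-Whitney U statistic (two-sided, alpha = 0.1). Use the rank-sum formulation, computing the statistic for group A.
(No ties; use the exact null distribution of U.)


Step 1: Combine and sort all 15 observations; assign midranks.
sorted (value, group): (6,X), (10,X), (16,X), (20,X), (22,X), (24,X), (26,Y), (30,X), (32,Y), (33,Y), (38,Y), (41,Y), (42,Y), (43,Y), (44,Y)
ranks: 6->1, 10->2, 16->3, 20->4, 22->5, 24->6, 26->7, 30->8, 32->9, 33->10, 38->11, 41->12, 42->13, 43->14, 44->15
Step 2: Rank sum for X: R1 = 1 + 2 + 3 + 4 + 5 + 6 + 8 = 29.
Step 3: U_X = R1 - n1(n1+1)/2 = 29 - 7*8/2 = 29 - 28 = 1.
       U_Y = n1*n2 - U_X = 56 - 1 = 55.
Step 4: No ties, so the exact null distribution of U (based on enumerating the C(15,7) = 6435 equally likely rank assignments) gives the two-sided p-value.
Step 5: p-value = 0.000622; compare to alpha = 0.1. reject H0.

U_X = 1, p = 0.000622, reject H0 at alpha = 0.1.


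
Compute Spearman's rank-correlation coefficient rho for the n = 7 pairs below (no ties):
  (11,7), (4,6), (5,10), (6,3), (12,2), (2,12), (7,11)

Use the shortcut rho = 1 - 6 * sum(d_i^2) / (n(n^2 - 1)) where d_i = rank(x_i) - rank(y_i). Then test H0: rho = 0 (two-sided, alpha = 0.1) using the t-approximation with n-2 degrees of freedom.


Step 1: Rank x and y separately (midranks; no ties here).
rank(x): 11->6, 4->2, 5->3, 6->4, 12->7, 2->1, 7->5
rank(y): 7->4, 6->3, 10->5, 3->2, 2->1, 12->7, 11->6
Step 2: d_i = R_x(i) - R_y(i); compute d_i^2.
  (6-4)^2=4, (2-3)^2=1, (3-5)^2=4, (4-2)^2=4, (7-1)^2=36, (1-7)^2=36, (5-6)^2=1
sum(d^2) = 86.
Step 3: rho = 1 - 6*86 / (7*(7^2 - 1)) = 1 - 516/336 = -0.535714.
Step 4: Under H0, t = rho * sqrt((n-2)/(1-rho^2)) = -1.4186 ~ t(5).
Step 5: Two-sided p-value from the t-distribution with 5 df = 0.215217.
Step 6: alpha = 0.1. fail to reject H0.

rho = -0.5357, p = 0.215217, fail to reject H0 at alpha = 0.1.


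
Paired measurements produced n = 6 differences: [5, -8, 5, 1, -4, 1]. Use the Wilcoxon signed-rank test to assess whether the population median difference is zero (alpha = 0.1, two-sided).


Step 1: Drop any zero differences (none here) and take |d_i|.
|d| = [5, 8, 5, 1, 4, 1]
Step 2: Midrank |d_i| (ties get averaged ranks).
ranks: |5|->4.5, |8|->6, |5|->4.5, |1|->1.5, |4|->3, |1|->1.5
Step 3: Attach original signs; sum ranks with positive sign and with negative sign.
W+ = 4.5 + 4.5 + 1.5 + 1.5 = 12
W- = 6 + 3 = 9
(Check: W+ + W- = 21 should equal n(n+1)/2 = 21.)
Step 4: Test statistic W = min(W+, W-) = 9.
Step 5: Ties in |d|, so use the tie-corrected normal approximation.
        E[W] = n(n+1)/4 = 6*7/4 = 10.5.
        Tie groups: |d|=1 (t=2), |d|=5 (t=2); sum(t^3 - t) = 12.
        Var[W] = n(n+1)(2n+1)/24 - sum(t^3-t)/48 = 546/24 - 12/48 = 22.5.
        z = (W - E[W]) / sqrt(Var[W]) = (9 - 10.5) / 4.7434 = -0.3162.
        Two-sided p = 2*Phi(z) = 0.751830.
Step 6: alpha = 0.1. fail to reject H0.

W+ = 12, W- = 9, W = min = 9, p = 0.751830, fail to reject H0.


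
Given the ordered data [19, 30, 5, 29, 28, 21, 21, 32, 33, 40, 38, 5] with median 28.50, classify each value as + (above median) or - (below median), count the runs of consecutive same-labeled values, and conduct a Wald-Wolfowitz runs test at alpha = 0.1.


Step 1: Compute median = 28.50; label A = above, B = below.
Labels in order: BABABBBAAAAB  (n_A = 6, n_B = 6)
Step 2: Count runs R = 7.
Step 3: Under H0 (random ordering), E[R] = 2*n_A*n_B/(n_A+n_B) + 1 = 2*6*6/12 + 1 = 7.0000.
        Var[R] = 2*n_A*n_B*(2*n_A*n_B - n_A - n_B) / ((n_A+n_B)^2 * (n_A+n_B-1)) = 4320/1584 = 2.7273.
        SD[R] = 1.6514.
Step 4: R = E[R], so z = 0 with no continuity correction.
Step 5: Two-sided p-value via normal approximation = 2*(1 - Phi(|z|)) = 1.000000.
Step 6: alpha = 0.1. fail to reject H0.

R = 7, z = 0.0000, p = 1.000000, fail to reject H0.
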